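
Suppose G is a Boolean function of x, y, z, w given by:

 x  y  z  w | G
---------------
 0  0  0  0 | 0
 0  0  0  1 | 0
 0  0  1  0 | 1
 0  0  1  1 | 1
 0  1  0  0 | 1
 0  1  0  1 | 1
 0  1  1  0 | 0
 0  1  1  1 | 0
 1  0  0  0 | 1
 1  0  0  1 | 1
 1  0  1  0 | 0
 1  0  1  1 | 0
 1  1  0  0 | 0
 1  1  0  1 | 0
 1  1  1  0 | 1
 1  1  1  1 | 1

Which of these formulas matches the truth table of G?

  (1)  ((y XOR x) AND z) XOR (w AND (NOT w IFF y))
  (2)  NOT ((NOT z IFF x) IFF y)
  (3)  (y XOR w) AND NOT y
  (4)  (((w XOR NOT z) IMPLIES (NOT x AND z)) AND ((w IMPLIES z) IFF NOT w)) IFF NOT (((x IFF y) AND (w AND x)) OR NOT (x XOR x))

(1): at (0,0,0,1) it gives 1, but G = 0 — eliminated.
(3): at (0,0,0,1) it gives 1, but G = 0 — eliminated.
(4): at (0,0,0,0) it gives 1, but G = 0 — eliminated.
That leaves (2). Evaluating it on every row reproduces the table of G exactly.

2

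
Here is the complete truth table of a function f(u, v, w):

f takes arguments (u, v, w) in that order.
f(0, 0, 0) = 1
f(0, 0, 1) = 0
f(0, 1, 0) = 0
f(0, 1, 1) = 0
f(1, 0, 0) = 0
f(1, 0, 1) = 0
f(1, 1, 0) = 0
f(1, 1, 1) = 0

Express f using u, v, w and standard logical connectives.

f(u, v, w) = NOT ((u OR v) OR w)

The output is 1 only when every input is 0 — NOR of all inputs.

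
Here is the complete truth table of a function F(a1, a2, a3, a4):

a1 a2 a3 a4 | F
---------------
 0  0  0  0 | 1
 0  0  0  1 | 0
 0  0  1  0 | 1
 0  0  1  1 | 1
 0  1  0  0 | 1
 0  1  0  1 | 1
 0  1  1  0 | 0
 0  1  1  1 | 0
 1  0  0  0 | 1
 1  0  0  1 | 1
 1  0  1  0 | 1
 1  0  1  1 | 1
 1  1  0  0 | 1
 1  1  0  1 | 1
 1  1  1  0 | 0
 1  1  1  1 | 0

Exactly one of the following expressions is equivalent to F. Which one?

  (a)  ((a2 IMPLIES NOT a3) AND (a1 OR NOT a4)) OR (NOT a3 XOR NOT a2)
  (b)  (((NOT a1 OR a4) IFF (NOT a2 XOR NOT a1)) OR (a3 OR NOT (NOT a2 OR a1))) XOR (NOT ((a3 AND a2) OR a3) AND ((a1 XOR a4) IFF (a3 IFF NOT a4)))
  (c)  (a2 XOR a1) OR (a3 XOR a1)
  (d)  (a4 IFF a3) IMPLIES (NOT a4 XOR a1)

a

(b) disagrees with F on (0,0,0,1) (formula → 1, table → 0); rule it out.
(c) disagrees with F on (0,0,0,0) (formula → 0, table → 1); rule it out.
(d) disagrees with F on (0,0,0,1) (formula → 1, table → 0); rule it out.
Only (a) survives; checking it on all 16 rows confirms it matches F.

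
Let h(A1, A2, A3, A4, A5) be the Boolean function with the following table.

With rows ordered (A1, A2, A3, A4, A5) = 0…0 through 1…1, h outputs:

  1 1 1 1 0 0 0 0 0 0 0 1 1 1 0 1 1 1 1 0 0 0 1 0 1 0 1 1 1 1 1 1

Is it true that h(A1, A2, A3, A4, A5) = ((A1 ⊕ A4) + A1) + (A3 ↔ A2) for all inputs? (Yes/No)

Evaluate ((A1 ⊕ A4) + A1) + (A3 ↔ A2) on each row and compare to h:
  A1=0, A2=0, A3=0, A4=0, A5=0: formula gives 1, h = 1 ✓
  A1=0, A2=0, A3=0, A4=0, A5=1: formula gives 1, h = 1 ✓
  A1=0, A2=0, A3=0, A4=1, A5=0: formula gives 1, h = 1 ✓
  A1=0, A2=0, A3=0, A4=1, A5=1: formula gives 1, h = 1 ✓
  …
  A1=0, A2=0, A3=1, A4=1, A5=0: formula gives 1, but h = 0 ✗
A single disagreement suffices: at (0,0,1,1,0) they differ, so the formula does not compute h.

No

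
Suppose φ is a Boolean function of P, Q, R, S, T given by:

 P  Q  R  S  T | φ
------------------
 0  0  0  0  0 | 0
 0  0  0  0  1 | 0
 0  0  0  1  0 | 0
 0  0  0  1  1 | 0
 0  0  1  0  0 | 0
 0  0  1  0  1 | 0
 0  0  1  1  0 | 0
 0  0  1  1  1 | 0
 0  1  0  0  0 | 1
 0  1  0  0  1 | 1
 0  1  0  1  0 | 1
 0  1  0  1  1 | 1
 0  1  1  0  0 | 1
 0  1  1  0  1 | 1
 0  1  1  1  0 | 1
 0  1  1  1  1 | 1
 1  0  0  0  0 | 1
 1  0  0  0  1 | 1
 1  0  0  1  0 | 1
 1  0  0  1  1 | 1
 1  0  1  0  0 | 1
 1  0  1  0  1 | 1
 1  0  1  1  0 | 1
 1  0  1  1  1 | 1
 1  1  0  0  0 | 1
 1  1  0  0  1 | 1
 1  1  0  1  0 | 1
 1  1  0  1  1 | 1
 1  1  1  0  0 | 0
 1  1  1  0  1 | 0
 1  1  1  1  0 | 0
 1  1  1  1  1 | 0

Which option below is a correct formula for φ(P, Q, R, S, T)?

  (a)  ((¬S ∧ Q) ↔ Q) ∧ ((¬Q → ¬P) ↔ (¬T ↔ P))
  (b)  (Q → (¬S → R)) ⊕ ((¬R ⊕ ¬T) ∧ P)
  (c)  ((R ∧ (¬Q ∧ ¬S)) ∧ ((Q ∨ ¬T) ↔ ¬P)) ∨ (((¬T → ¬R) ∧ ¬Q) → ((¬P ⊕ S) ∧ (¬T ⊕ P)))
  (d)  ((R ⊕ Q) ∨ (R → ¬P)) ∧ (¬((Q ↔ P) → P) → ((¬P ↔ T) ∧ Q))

d

(a) fails at (0,0,0,0,1): the formula yields 1, φ is 0.
(b) fails at (0,0,0,0,0): the formula yields 1, φ is 0.
(c) fails at (0,0,0,0,0): the formula yields 1, φ is 0.
(d) is the remaining candidate, and it agrees with φ on all 32 inputs.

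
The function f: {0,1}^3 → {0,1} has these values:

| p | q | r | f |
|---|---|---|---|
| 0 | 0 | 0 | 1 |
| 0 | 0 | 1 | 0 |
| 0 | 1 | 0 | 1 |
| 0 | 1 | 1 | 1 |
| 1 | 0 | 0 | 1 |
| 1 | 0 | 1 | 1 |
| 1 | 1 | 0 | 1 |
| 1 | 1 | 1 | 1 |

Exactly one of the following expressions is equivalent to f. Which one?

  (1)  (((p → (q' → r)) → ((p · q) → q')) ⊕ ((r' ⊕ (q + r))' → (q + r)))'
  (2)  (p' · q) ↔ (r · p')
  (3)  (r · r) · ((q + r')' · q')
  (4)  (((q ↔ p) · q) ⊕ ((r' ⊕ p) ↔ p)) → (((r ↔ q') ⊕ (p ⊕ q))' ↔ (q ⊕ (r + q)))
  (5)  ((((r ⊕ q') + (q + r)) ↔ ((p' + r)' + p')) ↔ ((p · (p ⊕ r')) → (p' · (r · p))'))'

(1): at (0,0,1) it gives 1, but f = 0 — eliminated.
(2): at (0,1,0) it gives 0, but f = 1 — eliminated.
(3): at (0,0,0) it gives 0, but f = 1 — eliminated.
(5): at (0,0,0) it gives 0, but f = 1 — eliminated.
(4) is the remaining candidate, and it agrees with f on all 8 inputs.

4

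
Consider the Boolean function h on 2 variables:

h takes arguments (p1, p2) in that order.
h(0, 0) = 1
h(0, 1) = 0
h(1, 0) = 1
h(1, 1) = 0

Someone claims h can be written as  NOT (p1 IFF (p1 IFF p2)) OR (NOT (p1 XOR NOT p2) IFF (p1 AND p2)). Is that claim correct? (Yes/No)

Yes

Test each input against both h and the formula:
  p1=0, p2=0: formula gives 1, h = 1 ✓
  p1=0, p2=1: formula gives 0, h = 0 ✓
  p1=1, p2=0: formula gives 1, h = 1 ✓
  p1=1, p2=1: formula gives 0, h = 0 ✓
Every row agrees, so the formula is equivalent.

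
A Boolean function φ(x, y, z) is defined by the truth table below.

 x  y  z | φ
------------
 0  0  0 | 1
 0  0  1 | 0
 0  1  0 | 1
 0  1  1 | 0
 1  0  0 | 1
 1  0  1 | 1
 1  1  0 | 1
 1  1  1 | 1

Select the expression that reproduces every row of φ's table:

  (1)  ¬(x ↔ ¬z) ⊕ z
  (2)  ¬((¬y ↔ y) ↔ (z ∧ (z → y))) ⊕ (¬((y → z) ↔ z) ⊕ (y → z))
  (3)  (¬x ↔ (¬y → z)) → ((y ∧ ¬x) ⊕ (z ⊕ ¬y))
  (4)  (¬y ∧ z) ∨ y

(1) disagrees with φ on (0,0,1) (formula → 1, table → 0); rule it out.
(2) disagrees with φ on (0,0,0) (formula → 0, table → 1); rule it out.
(4) disagrees with φ on (0,0,0) (formula → 0, table → 1); rule it out.
Only (3) survives; checking it on all 8 rows confirms it matches φ.

3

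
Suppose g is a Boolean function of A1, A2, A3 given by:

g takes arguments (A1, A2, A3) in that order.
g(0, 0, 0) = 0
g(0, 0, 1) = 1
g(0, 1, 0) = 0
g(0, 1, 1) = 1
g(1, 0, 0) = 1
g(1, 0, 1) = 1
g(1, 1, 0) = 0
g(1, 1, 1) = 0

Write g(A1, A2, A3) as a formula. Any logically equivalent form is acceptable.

g=1 on 4 inputs: (0,0,1), (0,1,1), (1,0,0), (1,0,1). Reading each as a conjunction of literals (¬A1·¬A2·A3, ¬A1·A2·A3, A1·¬A2·¬A3, A1·¬A2·A3) and taking the OR gives the canonical DNF.

g(A1, A2, A3) = ((((NOT A1 AND NOT A2) AND A3) OR ((NOT A1 AND A2) AND A3)) OR ((A1 AND NOT A2) AND NOT A3)) OR ((A1 AND NOT A2) AND A3)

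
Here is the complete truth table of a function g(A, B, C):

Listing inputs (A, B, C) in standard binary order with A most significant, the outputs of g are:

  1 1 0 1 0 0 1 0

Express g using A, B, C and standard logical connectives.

g=1 on 4 inputs: (0,0,0), (0,0,1), (0,1,1), (1,1,0). Reading each as a conjunction of literals (¬A·¬B·¬C, ¬A·¬B·C, ¬A·B·C, A·B·¬C) and taking the OR gives the canonical DNF.

g(A, B, C) = ((((~A & ~B) & ~C) | ((~A & ~B) & C)) | ((~A & B) & C)) | ((A & B) & ~C)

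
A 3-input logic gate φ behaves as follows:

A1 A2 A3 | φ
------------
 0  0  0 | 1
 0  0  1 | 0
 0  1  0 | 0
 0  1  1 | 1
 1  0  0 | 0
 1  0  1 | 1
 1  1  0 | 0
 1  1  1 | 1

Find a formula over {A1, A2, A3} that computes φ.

φ=1 on 4 inputs: (0,0,0), (0,1,1), (1,0,1), (1,1,1). Reading each as a conjunction of literals (¬A1·¬A2·¬A3, ¬A1·A2·A3, A1·¬A2·A3, A1·A2·A3) and taking the OR gives the canonical DNF.

φ(A1, A2, A3) = ((((A1' · A2') · A3') + ((A1' · A2) · A3)) + ((A1 · A2') · A3)) + ((A1 · A2) · A3)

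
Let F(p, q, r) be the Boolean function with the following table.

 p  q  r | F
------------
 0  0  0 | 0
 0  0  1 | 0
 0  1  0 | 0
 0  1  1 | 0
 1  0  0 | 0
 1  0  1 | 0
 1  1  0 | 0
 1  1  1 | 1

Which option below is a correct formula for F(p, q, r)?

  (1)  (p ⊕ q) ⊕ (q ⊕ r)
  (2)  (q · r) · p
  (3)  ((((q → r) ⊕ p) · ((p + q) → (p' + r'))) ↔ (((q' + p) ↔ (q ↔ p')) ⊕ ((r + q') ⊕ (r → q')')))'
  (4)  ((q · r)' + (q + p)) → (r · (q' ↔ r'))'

(1) disagrees with F on (0,0,1) (formula → 1, table → 0); rule it out.
(3) disagrees with F on (0,1,1) (formula → 1, table → 0); rule it out.
(4) disagrees with F on (0,0,0) (formula → 1, table → 0); rule it out.
Only (2) survives; checking it on all 8 rows confirms it matches F.

2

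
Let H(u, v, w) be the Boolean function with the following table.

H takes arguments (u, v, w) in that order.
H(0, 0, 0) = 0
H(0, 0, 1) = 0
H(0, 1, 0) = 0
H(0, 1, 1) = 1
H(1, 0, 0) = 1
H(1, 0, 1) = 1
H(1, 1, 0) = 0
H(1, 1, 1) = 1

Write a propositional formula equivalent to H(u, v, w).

H(u, v, w) = ((((not u and v) and w) or ((u and not v) and not w)) or ((u and not v) and w)) or ((u and v) and w)

H=1 on 4 inputs: (0,1,1), (1,0,0), (1,0,1), (1,1,1). Reading each as a conjunction of literals (¬u·v·w, u·¬v·¬w, u·¬v·w, u·v·w) and taking the OR gives the canonical DNF.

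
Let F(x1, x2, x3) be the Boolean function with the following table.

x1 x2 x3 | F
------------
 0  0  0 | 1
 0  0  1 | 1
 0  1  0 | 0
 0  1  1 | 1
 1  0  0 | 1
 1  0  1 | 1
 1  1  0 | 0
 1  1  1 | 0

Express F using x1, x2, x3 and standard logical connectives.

F is 0 on only 3 rows — (0,1,0), (1,1,0), (1,1,1). Writing each as a minterm (¬x1·x2·¬x3, x1·x2·¬x3, x1·x2·x3) and OR-ing them characterizes exactly where F=0, so F is the negation of that disjunction.

F(x1, x2, x3) = ¬((((¬x1 ∧ x2) ∧ ¬x3) ∨ ((x1 ∧ x2) ∧ ¬x3)) ∨ ((x1 ∧ x2) ∧ x3))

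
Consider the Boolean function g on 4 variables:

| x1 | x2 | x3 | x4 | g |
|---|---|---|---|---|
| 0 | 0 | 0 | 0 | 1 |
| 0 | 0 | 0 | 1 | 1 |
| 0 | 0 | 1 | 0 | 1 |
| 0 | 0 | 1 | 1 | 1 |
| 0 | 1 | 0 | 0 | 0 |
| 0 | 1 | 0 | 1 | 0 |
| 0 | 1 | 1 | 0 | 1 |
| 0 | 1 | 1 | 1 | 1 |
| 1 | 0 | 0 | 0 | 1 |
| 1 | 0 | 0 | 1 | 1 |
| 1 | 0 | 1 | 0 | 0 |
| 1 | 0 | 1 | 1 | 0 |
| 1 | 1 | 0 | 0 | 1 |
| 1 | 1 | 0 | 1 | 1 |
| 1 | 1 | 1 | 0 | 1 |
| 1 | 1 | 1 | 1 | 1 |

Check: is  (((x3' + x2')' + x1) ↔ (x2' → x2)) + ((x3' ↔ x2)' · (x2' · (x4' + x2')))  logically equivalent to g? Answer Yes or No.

Yes

Test each input against both g and the formula:
  x1=0, x2=0, x3=0, x4=0: formula gives 1, g = 1 ✓
  x1=0, x2=0, x3=0, x4=1: formula gives 1, g = 1 ✓
  x1=0, x2=0, x3=1, x4=0: formula gives 1, g = 1 ✓
  x1=0, x2=0, x3=1, x4=1: formula gives 1, g = 1 ✓
  … (the remaining 12 rows also agree.)
Every row agrees, so the formula is equivalent.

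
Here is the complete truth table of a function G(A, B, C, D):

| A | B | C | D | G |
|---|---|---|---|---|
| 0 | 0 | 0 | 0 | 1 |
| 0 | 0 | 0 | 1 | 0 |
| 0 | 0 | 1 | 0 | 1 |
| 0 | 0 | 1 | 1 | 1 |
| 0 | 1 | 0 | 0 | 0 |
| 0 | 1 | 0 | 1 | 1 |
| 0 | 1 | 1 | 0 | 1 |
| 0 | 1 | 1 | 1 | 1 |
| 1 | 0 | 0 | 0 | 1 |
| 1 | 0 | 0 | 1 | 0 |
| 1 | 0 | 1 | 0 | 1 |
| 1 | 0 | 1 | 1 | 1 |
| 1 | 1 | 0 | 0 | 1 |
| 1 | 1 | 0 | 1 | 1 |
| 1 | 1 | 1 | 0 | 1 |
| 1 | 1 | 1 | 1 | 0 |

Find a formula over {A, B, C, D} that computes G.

G(A, B, C, D) = ¬((((((¬A ∧ ¬B) ∧ ¬C) ∧ D) ∨ (((¬A ∧ B) ∧ ¬C) ∧ ¬D)) ∨ (((A ∧ ¬B) ∧ ¬C) ∧ D)) ∨ (((A ∧ B) ∧ C) ∧ D))

The 0-rows are (0,0,0,1), (0,1,0,0), (1,0,0,1), (1,1,1,1). Take each as a conjunction (¬A·¬B·¬C·D, ¬A·B·¬C·¬D, A·¬B·¬C·D, A·B·C·D), form their disjunction, and complement — that gives a formula that is 1 everywhere G is.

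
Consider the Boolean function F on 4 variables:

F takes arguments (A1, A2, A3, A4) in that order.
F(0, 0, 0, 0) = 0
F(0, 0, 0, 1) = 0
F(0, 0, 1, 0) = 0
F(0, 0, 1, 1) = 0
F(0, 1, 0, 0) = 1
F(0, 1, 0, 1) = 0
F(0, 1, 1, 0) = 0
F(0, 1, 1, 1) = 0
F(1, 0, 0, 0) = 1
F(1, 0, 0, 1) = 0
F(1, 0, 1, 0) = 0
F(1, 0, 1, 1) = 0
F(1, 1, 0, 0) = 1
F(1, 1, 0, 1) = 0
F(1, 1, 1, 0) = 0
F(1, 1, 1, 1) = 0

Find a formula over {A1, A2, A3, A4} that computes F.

The 1-rows are (0,1,0,0), (1,0,0,0), (1,1,0,0). Each contributes one minterm — ¬A1·A2·¬A3·¬A4; A1·¬A2·¬A3·¬A4; A1·A2·¬A3·¬A4 — and their disjunction is a sum-of-products form of F.

F(A1, A2, A3, A4) = ((((A1' · A2) · A3') · A4') + (((A1 · A2') · A3') · A4')) + (((A1 · A2) · A3') · A4')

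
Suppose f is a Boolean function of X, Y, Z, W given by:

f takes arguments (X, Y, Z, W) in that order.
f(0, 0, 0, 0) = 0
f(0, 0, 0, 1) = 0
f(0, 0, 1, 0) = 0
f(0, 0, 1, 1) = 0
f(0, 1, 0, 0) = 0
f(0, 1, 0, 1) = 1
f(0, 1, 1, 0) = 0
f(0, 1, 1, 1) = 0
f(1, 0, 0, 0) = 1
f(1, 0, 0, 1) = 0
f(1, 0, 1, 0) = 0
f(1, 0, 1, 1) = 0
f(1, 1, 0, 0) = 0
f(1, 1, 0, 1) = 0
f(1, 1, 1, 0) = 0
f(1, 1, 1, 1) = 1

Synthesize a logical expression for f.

Collect the rows where f=1 — (0,1,0,1), (1,0,0,0), (1,1,1,1) — and write one minterm per row: ¬X·Y·¬Z·W, X·¬Y·¬Z·¬W, X·Y·Z·W. Their union (logical OR) reproduces the table exactly.

f(X, Y, Z, W) = ((((X' · Y) · Z') · W) + (((X · Y') · Z') · W')) + (((X · Y) · Z) · W)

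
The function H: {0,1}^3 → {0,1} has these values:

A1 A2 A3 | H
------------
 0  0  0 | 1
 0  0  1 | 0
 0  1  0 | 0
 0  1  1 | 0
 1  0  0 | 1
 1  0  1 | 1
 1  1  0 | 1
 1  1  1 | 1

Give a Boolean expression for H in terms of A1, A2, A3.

The 0-rows are (0,0,1), (0,1,0), (0,1,1). Take each as a conjunction (¬A1·¬A2·A3, ¬A1·A2·¬A3, ¬A1·A2·A3), form their disjunction, and complement — that gives a formula that is 1 everywhere H is.

H(A1, A2, A3) = ¬((((¬A1 ∧ ¬A2) ∧ A3) ∨ ((¬A1 ∧ A2) ∧ ¬A3)) ∨ ((¬A1 ∧ A2) ∧ A3))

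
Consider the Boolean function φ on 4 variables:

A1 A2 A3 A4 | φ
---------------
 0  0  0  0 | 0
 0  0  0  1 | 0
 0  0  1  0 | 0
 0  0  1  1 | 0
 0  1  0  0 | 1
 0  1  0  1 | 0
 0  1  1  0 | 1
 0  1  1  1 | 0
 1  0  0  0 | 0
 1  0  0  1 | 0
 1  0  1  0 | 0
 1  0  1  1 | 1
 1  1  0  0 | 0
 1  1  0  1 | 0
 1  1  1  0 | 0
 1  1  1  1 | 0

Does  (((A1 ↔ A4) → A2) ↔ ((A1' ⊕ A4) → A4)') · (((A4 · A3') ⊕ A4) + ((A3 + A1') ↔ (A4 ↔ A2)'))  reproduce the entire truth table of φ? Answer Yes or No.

Yes

Test each input against both φ and the formula:
  A1=0, A2=0, A3=0, A4=0: formula gives 0, φ = 0 ✓
  A1=0, A2=0, A3=0, A4=1: formula gives 0, φ = 0 ✓
  A1=0, A2=0, A3=1, A4=0: formula gives 0, φ = 0 ✓
  A1=0, A2=0, A3=1, A4=1: formula gives 0, φ = 0 ✓
  … (the remaining 12 rows also agree.)
All 16 rows match — the expression computes φ exactly.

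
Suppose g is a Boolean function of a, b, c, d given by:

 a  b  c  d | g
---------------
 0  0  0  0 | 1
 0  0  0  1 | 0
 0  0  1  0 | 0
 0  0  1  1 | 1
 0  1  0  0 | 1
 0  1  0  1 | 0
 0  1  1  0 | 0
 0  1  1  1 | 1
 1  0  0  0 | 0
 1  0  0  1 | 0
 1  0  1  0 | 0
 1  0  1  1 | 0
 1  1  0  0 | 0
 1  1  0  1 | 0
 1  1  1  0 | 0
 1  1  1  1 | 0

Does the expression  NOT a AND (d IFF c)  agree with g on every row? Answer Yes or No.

Yes

Check the formula against g row by row:
  a=0, b=0, c=0, d=0: formula gives 1, g = 1 ✓
  a=0, b=0, c=0, d=1: formula gives 0, g = 0 ✓
  a=0, b=0, c=1, d=0: formula gives 0, g = 0 ✓
  a=0, b=0, c=1, d=1: formula gives 1, g = 1 ✓
  …and likewise for the remaining 12 rows.
No disagreement on any input; they are logically equivalent.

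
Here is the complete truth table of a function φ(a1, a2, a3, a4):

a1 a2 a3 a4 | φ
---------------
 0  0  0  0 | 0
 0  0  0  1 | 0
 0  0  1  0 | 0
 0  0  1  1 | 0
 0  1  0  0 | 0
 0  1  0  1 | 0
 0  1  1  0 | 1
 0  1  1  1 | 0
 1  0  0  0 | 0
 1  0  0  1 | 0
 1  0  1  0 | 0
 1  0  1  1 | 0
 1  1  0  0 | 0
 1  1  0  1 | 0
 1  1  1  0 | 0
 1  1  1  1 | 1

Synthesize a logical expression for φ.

φ(a1, a2, a3, a4) = (((not a1 and a2) and a3) and not a4) or (((a1 and a2) and a3) and a4)

Collect the rows where φ=1 — (0,1,1,0), (1,1,1,1) — and write one minterm per row: ¬a1·a2·a3·¬a4, a1·a2·a3·a4. Their union (logical OR) reproduces the table exactly.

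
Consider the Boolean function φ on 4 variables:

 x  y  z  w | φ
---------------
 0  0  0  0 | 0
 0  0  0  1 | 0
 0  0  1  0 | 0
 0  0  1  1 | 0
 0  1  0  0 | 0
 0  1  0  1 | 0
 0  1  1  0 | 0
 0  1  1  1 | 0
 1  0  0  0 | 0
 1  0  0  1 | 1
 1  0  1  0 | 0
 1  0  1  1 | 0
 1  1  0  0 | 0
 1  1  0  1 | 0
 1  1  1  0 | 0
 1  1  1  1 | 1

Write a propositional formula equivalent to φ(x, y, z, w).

φ(x, y, z, w) = (((x & ~y) & ~z) & w) | (((x & y) & z) & w)

Collect the rows where φ=1 — (1,0,0,1), (1,1,1,1) — and write one minterm per row: x·¬y·¬z·w, x·y·z·w. Their union (logical OR) reproduces the table exactly.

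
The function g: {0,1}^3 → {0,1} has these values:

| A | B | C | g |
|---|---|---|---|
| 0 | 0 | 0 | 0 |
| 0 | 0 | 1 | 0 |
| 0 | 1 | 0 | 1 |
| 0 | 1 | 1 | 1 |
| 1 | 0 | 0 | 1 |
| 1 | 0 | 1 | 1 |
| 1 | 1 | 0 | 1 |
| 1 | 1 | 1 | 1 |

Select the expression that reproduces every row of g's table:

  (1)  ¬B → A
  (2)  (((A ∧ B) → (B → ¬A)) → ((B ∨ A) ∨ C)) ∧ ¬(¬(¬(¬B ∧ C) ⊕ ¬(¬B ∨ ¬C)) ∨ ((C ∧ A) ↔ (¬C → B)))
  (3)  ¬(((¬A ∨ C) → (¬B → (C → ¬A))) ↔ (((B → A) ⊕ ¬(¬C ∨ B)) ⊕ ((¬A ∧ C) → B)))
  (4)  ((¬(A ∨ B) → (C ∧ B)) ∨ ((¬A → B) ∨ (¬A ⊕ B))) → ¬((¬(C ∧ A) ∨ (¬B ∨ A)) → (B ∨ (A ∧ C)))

1

(2) fails at (0,1,1): the formula yields 0, g is 1.
(3) fails at (0,0,0): the formula yields 1, g is 0.
(4) fails at (0,0,0): the formula yields 1, g is 0.
That leaves (1). Evaluating it on every row reproduces the table of g exactly.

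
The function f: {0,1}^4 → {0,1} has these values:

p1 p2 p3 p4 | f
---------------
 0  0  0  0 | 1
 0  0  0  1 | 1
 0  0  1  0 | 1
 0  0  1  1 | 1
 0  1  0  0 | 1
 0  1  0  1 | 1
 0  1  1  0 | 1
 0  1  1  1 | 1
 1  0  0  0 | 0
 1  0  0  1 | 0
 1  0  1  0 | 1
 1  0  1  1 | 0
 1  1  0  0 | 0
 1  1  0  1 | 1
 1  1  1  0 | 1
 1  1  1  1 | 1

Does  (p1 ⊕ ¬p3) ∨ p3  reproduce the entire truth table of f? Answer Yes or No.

Check the formula against f row by row:
  p1=0, p2=0, p3=0, p4=0: formula gives 1, f = 1 ✓
  p1=0, p2=0, p3=0, p4=1: formula gives 1, f = 1 ✓
  p1=0, p2=0, p3=1, p4=0: formula gives 1, f = 1 ✓
  p1=0, p2=0, p3=1, p4=1: formula gives 1, f = 1 ✓
  …
  p1=1, p2=0, p3=1, p4=1: formula gives 1, but f = 0 ✗
A single disagreement suffices: at (1,0,1,1) they differ, so the formula does not compute f.

No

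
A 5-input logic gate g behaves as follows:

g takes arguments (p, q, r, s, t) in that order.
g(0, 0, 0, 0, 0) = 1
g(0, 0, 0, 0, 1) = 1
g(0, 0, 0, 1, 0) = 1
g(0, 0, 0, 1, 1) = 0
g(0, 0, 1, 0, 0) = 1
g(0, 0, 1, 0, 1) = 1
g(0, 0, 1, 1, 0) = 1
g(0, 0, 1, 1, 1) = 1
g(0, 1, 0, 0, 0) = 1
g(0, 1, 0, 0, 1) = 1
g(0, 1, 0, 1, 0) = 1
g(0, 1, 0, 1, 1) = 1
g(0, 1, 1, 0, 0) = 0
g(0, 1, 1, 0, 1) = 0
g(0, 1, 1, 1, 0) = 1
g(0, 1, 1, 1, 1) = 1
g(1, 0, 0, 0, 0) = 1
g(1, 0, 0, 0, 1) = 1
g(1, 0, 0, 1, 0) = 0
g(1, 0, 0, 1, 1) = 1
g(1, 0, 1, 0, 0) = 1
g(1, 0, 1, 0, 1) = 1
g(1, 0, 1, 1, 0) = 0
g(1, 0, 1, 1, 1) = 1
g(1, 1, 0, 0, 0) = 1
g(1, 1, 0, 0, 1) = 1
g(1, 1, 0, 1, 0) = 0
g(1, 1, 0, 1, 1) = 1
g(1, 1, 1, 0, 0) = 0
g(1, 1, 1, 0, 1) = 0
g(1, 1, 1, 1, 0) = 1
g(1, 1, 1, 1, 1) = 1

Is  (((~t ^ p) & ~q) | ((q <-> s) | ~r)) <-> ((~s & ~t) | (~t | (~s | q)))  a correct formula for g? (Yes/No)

Evaluate (((~t ^ p) & ~q) | ((q <-> s) | ~r)) <-> ((~s & ~t) | (~t | (~s | q))) on each row and compare to g:
  p=0, q=0, r=0, s=0, t=0: formula gives 1, g = 1 ✓
  p=0, q=0, r=0, s=0, t=1: formula gives 1, g = 1 ✓
  p=0, q=0, r=0, s=1, t=0: formula gives 1, g = 1 ✓
  p=0, q=0, r=0, s=1, t=1: formula gives 0, g = 0 ✓
  …
  p=1, q=0, r=0, s=1, t=0: formula gives 1, but g = 0 ✗
Row (1,0,0,1,0) is a counterexample, so the formula is not equivalent to g.

No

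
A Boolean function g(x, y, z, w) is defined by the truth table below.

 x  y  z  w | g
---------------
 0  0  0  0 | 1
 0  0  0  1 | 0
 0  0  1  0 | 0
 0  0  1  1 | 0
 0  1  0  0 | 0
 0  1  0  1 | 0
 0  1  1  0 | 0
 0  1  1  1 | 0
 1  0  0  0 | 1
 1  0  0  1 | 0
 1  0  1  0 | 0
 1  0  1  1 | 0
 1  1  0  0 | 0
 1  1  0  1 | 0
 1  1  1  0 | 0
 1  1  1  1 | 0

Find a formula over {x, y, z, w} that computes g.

g=1 on 2 inputs: (0,0,0,0), (1,0,0,0). Reading each as a conjunction of literals (¬x·¬y·¬z·¬w, x·¬y·¬z·¬w) and taking the OR gives the canonical DNF.

g(x, y, z, w) = (((not x and not y) and not z) and not w) or (((x and not y) and not z) and not w)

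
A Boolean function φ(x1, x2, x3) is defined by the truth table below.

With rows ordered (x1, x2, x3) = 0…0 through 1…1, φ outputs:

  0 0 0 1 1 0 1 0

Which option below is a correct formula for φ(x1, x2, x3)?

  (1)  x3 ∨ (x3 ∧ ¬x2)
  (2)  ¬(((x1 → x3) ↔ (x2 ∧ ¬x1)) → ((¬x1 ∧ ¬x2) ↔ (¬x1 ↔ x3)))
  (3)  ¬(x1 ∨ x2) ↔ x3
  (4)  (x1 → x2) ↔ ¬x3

2

(1): at (0,0,1) it gives 1, but φ = 0 — eliminated.
(3): at (0,0,1) it gives 1, but φ = 0 — eliminated.
(4): at (0,0,0) it gives 1, but φ = 0 — eliminated.
That leaves (2). Evaluating it on every row reproduces the table of φ exactly.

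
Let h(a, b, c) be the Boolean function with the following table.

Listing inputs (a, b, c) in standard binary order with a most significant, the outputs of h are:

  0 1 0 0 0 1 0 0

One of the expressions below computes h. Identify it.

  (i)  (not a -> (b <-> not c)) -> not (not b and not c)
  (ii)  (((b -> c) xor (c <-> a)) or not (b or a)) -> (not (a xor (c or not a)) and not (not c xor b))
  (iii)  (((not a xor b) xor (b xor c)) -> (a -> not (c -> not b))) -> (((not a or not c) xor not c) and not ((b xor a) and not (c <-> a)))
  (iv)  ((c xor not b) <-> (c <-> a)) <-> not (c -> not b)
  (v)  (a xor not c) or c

iii

(i): at (0,0,0) it gives 1, but h = 0 — eliminated.
(ii): at (0,0,1) it gives 0, but h = 1 — eliminated.
(iv): at (0,0,1) it gives 0, but h = 1 — eliminated.
(v): at (0,0,0) it gives 1, but h = 0 — eliminated.
That leaves (iii). Evaluating it on every row reproduces the table of h exactly.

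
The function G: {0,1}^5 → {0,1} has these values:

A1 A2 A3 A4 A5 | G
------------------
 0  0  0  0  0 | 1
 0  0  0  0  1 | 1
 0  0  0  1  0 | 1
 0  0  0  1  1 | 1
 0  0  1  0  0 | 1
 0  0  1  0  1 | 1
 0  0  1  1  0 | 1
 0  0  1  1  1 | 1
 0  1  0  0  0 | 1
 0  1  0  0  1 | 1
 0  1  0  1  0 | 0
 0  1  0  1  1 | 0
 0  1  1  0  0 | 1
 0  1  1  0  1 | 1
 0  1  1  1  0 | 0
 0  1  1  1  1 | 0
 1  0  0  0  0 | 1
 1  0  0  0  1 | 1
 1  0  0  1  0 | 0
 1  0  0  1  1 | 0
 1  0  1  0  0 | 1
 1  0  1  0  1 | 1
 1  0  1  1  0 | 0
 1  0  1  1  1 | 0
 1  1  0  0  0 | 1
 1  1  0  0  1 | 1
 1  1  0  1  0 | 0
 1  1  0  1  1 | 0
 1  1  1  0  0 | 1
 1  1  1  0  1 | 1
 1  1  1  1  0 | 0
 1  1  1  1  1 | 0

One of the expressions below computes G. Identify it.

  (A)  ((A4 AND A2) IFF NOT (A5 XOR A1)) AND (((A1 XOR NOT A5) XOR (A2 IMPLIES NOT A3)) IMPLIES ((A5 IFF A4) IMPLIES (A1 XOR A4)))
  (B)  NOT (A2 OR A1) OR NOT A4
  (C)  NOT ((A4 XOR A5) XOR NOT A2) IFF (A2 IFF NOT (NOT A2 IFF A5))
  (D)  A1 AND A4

(A) disagrees with G on (0,0,0,0,0) (formula → 0, table → 1); rule it out.
(C) disagrees with G on (0,0,0,1,0) (formula → 0, table → 1); rule it out.
(D) disagrees with G on (0,0,0,0,0) (formula → 0, table → 1); rule it out.
(B) is the remaining candidate, and it agrees with G on all 32 inputs.

B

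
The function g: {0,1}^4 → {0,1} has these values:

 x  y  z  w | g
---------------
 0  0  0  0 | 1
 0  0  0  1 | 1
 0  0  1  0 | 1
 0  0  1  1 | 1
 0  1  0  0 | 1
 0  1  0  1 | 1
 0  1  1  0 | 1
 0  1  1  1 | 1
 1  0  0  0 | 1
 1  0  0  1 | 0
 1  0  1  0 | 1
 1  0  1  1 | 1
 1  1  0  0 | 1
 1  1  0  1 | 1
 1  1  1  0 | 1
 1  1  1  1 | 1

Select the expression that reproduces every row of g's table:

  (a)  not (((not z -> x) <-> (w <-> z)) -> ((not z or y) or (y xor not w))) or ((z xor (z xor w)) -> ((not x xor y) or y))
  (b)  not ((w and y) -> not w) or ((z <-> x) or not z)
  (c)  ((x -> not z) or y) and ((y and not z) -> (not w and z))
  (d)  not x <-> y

a

(b) fails at (0,0,1,0): the formula yields 0, g is 1.
(c) fails at (0,1,0,0): the formula yields 0, g is 1.
(d) fails at (0,0,0,0): the formula yields 0, g is 1.
(a) is the remaining candidate, and it agrees with g on all 16 inputs.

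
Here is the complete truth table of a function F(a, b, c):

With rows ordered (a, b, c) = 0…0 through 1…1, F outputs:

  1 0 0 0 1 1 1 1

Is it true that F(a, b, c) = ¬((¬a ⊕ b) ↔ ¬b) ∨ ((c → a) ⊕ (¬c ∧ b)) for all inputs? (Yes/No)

Test each input against both F and the formula:
  a=0, b=0, c=0: formula gives 1, F = 1 ✓
  a=0, b=0, c=1: formula gives 0, F = 0 ✓
  a=0, b=1, c=0: formula gives 0, F = 0 ✓
  a=0, b=1, c=1: formula gives 0, F = 0 ✓
  a=1, b=0, c=0: formula gives 1, F = 1 ✓
  … (the remaining 3 rows also agree.)
Every row agrees, so the formula is equivalent.

Yes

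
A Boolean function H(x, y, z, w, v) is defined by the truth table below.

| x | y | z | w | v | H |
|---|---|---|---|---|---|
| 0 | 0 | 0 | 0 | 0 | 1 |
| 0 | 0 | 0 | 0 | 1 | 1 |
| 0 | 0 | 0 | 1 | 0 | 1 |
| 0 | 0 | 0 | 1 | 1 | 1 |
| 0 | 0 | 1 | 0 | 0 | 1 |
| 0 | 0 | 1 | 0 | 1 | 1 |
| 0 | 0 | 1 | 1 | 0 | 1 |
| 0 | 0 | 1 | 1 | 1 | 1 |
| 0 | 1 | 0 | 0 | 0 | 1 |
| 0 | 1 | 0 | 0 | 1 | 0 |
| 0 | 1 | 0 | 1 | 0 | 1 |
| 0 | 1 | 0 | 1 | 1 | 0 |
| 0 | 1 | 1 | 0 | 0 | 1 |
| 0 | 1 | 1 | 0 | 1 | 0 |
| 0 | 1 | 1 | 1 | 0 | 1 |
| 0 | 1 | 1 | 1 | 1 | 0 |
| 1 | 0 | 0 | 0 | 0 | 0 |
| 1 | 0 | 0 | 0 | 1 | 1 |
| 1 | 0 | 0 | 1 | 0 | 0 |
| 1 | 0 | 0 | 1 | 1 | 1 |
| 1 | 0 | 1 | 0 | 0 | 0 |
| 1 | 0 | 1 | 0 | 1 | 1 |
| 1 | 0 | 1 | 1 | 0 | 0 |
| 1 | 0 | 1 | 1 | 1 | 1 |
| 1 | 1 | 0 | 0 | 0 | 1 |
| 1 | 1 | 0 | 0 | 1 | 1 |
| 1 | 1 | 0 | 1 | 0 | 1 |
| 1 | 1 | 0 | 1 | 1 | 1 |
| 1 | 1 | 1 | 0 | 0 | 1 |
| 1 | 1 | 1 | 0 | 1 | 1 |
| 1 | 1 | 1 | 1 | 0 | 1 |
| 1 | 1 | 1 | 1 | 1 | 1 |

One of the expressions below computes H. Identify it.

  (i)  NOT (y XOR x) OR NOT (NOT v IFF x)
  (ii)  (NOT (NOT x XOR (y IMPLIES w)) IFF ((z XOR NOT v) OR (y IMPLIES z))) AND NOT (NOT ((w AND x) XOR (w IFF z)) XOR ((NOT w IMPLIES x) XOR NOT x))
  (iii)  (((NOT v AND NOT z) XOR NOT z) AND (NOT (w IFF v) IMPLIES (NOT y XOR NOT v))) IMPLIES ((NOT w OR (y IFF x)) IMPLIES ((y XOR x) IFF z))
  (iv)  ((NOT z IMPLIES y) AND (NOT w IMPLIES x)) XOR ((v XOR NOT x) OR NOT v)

(ii): at (0,0,0,0,0) it gives 0, but H = 1 — eliminated.
(iii): at (0,1,0,0,1) it gives 1, but H = 0 — eliminated.
(iv): at (0,0,0,0,1) it gives 0, but H = 1 — eliminated.
That leaves (i). Evaluating it on every row reproduces the table of H exactly.

i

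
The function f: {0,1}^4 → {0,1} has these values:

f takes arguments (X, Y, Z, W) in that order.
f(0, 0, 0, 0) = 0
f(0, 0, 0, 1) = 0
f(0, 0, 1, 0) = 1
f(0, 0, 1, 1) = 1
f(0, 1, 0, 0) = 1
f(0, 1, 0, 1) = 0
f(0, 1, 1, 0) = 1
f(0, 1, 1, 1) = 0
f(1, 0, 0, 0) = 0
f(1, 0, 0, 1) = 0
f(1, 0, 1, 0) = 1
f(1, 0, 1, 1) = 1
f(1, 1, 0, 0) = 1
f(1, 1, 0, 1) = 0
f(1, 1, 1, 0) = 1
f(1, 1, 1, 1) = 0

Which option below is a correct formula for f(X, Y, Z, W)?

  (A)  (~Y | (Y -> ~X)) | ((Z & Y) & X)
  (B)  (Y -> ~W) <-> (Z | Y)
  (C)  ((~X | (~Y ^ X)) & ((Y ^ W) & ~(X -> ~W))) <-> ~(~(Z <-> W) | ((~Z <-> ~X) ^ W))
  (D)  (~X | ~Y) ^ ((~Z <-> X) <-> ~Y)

B

(A) fails at (0,0,0,0): the formula yields 1, f is 0.
(C) fails at (0,0,0,0): the formula yields 1, f is 0.
(D) fails at (0,0,0,0): the formula yields 1, f is 0.
(B) is the remaining candidate, and it agrees with f on all 16 inputs.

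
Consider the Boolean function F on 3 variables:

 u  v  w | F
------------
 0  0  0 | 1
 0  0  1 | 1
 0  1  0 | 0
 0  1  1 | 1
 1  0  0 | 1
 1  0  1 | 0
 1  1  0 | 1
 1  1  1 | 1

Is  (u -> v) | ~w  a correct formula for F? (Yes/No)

No

Test each input against both F and the formula:
  u=0, v=0, w=0: formula gives 1, F = 1 ✓
  u=0, v=0, w=1: formula gives 1, F = 1 ✓
  u=0, v=1, w=0: formula gives 1, but F = 0 ✗
A single disagreement suffices: at (0,1,0) they differ, so the formula does not compute F.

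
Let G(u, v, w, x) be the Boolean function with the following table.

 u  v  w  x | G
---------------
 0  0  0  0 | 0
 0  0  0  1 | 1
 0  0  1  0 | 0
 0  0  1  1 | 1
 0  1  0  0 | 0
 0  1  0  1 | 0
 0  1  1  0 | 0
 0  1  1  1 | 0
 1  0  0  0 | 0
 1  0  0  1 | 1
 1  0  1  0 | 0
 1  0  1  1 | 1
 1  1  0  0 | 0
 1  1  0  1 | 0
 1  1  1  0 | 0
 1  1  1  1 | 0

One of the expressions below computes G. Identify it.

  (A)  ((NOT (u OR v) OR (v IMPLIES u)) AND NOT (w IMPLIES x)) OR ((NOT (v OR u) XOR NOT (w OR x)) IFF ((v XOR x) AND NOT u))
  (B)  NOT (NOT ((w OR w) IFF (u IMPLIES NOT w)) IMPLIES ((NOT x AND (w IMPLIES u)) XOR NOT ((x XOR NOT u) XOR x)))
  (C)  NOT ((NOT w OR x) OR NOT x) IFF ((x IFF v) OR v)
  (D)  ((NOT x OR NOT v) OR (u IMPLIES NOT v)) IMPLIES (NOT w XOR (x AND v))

(A) fails at (0,0,0,0): the formula yields 1, G is 0.
(B) fails at (0,0,1,1): the formula yields 0, G is 1.
(D) fails at (0,0,0,0): the formula yields 1, G is 0.
(C) is the remaining candidate, and it agrees with G on all 16 inputs.

C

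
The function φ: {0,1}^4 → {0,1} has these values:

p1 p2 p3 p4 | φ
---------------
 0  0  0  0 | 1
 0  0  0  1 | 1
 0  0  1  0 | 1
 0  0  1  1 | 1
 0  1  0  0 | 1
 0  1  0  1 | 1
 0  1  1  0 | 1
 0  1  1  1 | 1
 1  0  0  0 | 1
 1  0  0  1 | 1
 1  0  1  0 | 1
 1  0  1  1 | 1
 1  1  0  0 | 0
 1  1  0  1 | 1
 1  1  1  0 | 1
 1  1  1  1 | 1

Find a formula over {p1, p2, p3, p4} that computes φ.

φ(p1, p2, p3, p4) = NOT (((p1 AND p2) AND NOT p3) AND NOT p4)

Only row (1,1,0,0) gives 0. So φ is 1 everywhere except there — the complement of the minterm p1·p2·¬p3·¬p4.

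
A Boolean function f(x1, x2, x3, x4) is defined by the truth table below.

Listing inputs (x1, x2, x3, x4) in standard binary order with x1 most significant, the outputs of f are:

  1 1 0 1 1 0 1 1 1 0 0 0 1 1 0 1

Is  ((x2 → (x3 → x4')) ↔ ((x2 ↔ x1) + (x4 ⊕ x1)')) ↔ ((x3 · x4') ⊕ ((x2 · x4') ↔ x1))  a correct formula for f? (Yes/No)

Test each input against both f and the formula:
  x1=0, x2=0, x3=0, x4=0: formula gives 1, f = 1 ✓
  x1=0, x2=0, x3=0, x4=1: formula gives 1, f = 1 ✓
  x1=0, x2=0, x3=1, x4=0: formula gives 0, f = 0 ✓
  x1=0, x2=0, x3=1, x4=1: formula gives 1, f = 1 ✓
  x1=0, x2=1, x3=0, x4=0: formula gives 0, but f = 1 ✗
A single disagreement suffices: at (0,1,0,0) they differ, so the formula does not compute f.

No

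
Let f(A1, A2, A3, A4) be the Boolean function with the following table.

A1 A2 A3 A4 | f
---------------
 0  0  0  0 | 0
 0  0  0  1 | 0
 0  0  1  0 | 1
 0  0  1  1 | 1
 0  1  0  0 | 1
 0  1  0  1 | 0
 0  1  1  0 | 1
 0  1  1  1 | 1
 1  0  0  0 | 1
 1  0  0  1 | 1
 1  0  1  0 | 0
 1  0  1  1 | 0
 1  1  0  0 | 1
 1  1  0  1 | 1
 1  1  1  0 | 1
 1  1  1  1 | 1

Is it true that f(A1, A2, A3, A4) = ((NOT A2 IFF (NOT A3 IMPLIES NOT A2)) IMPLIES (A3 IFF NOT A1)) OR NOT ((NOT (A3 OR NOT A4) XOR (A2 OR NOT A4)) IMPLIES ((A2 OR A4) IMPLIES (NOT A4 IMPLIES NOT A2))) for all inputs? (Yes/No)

Yes

Test each input against both f and the formula:
  A1=0, A2=0, A3=0, A4=0: formula gives 0, f = 0 ✓
  A1=0, A2=0, A3=0, A4=1: formula gives 0, f = 0 ✓
  A1=0, A2=0, A3=1, A4=0: formula gives 1, f = 1 ✓
  A1=0, A2=0, A3=1, A4=1: formula gives 1, f = 1 ✓
  … (the remaining 12 rows also agree.)
No disagreement on any input; they are logically equivalent.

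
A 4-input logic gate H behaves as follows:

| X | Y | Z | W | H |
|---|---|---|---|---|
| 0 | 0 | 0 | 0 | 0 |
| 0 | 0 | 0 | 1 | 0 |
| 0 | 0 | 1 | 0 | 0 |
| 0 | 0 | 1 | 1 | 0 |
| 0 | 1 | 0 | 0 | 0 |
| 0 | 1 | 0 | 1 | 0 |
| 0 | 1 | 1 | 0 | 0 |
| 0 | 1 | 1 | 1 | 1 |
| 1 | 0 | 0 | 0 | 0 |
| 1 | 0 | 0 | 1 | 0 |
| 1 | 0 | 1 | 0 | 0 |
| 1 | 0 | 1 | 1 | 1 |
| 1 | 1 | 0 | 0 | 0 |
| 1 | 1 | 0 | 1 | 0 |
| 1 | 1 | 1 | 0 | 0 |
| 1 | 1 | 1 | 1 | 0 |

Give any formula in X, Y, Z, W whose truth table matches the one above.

H(X, Y, Z, W) = (((¬X ∧ Y) ∧ Z) ∧ W) ∨ (((X ∧ ¬Y) ∧ Z) ∧ W)

H=1 on 2 inputs: (0,1,1,1), (1,0,1,1). Reading each as a conjunction of literals (¬X·Y·Z·W, X·¬Y·Z·W) and taking the OR gives the canonical DNF.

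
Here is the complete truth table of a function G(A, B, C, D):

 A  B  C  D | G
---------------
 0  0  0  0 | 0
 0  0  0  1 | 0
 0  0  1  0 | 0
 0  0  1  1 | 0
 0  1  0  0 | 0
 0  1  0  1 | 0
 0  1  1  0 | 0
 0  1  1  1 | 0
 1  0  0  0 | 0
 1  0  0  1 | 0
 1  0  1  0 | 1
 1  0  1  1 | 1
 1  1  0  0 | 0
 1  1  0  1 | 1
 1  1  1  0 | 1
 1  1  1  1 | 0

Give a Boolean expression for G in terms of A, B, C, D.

The 1-rows are (1,0,1,0), (1,0,1,1), (1,1,0,1), (1,1,1,0). Each contributes one minterm — A·¬B·C·¬D; A·¬B·C·D; A·B·¬C·D; A·B·C·¬D — and their disjunction is a sum-of-products form of G.

G(A, B, C, D) = (((((A ∧ ¬B) ∧ C) ∧ ¬D) ∨ (((A ∧ ¬B) ∧ C) ∧ D)) ∨ (((A ∧ B) ∧ ¬C) ∧ D)) ∨ (((A ∧ B) ∧ C) ∧ ¬D)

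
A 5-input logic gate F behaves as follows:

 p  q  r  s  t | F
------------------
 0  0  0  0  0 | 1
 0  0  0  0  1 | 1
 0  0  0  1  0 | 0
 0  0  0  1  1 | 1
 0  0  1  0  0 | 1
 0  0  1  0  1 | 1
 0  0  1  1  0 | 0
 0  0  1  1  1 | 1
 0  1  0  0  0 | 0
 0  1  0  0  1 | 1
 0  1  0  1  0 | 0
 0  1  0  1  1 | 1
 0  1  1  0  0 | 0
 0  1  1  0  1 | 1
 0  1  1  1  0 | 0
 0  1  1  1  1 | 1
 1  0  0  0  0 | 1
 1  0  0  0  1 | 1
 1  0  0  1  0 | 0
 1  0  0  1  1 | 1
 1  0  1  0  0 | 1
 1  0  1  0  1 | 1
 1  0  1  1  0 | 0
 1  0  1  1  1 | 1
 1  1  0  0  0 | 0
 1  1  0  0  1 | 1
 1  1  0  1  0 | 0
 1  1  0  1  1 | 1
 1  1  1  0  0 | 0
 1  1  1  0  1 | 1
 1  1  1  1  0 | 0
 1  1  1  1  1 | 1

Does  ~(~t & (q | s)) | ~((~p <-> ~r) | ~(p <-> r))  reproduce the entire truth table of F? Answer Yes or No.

Yes

Evaluate ~(~t & (q | s)) | ~((~p <-> ~r) | ~(p <-> r)) on each row and compare to F:
  p=0, q=0, r=0, s=0, t=0: formula gives 1, F = 1 ✓
  p=0, q=0, r=0, s=0, t=1: formula gives 1, F = 1 ✓
  p=0, q=0, r=0, s=1, t=0: formula gives 0, F = 0 ✓
  p=0, q=0, r=0, s=1, t=1: formula gives 1, F = 1 ✓
  …and likewise for the remaining 28 rows.
Every row agrees, so the formula is equivalent.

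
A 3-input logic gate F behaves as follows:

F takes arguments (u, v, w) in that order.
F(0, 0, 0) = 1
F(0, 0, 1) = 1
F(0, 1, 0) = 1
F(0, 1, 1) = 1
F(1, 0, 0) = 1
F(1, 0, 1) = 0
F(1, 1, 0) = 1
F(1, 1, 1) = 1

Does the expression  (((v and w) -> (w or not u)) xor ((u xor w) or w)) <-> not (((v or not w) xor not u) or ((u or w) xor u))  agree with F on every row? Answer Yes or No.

Check the formula against F row by row:
  u=0, v=0, w=0: formula gives 1, F = 1 ✓
  u=0, v=0, w=1: formula gives 1, F = 1 ✓
  u=0, v=1, w=0: formula gives 1, F = 1 ✓
  u=0, v=1, w=1: formula gives 1, F = 1 ✓
  u=1, v=0, w=0: formula gives 1, F = 1 ✓
  …and likewise for the remaining 3 rows.
All 8 rows match — the expression computes F exactly.

Yes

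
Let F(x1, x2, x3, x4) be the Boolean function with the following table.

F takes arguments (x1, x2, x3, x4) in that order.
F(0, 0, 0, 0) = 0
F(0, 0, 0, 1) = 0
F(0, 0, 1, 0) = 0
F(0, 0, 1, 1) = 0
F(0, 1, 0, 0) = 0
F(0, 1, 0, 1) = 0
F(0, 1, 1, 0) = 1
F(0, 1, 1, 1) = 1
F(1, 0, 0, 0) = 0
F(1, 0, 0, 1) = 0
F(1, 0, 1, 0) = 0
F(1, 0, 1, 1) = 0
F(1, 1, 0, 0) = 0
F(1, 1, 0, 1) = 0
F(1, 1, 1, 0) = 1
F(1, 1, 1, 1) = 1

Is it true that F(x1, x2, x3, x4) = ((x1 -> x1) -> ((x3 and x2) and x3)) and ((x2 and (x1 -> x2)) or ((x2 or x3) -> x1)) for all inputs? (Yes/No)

Check the formula against F row by row:
  x1=0, x2=0, x3=0, x4=0: formula gives 0, F = 0 ✓
  x1=0, x2=0, x3=0, x4=1: formula gives 0, F = 0 ✓
  x1=0, x2=0, x3=1, x4=0: formula gives 0, F = 0 ✓
  x1=0, x2=0, x3=1, x4=1: formula gives 0, F = 0 ✓
  …and likewise for the remaining 12 rows.
Every row agrees, so the formula is equivalent.

Yes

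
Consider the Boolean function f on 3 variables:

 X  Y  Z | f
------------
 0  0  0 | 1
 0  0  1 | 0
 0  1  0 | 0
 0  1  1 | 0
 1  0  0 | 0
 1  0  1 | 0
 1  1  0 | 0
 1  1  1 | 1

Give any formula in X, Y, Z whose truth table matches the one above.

f(X, Y, Z) = ((NOT X AND NOT Y) AND NOT Z) OR ((X AND Y) AND Z)

The 1-rows are (0,0,0), (1,1,1). Each contributes one minterm — ¬X·¬Y·¬Z; X·Y·Z — and their disjunction is a sum-of-products form of f.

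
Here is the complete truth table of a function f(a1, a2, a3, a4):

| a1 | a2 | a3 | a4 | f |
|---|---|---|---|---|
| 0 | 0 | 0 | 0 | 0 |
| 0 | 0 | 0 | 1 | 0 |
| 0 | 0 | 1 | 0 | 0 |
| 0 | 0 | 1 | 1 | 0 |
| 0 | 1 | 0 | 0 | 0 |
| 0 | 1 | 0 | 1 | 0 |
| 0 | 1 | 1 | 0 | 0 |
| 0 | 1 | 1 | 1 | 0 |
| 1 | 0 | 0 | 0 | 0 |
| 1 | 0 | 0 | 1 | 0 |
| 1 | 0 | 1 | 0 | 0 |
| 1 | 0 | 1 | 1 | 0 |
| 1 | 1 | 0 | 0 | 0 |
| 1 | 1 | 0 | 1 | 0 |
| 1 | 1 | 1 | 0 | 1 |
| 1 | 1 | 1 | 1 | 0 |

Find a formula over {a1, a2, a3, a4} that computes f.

f is 1 on exactly one input, (1,1,1,0), whose minterm is a1·a2·a3·¬a4. So f is just that conjunction.

f(a1, a2, a3, a4) = ((a1 · a2) · a3) · a4'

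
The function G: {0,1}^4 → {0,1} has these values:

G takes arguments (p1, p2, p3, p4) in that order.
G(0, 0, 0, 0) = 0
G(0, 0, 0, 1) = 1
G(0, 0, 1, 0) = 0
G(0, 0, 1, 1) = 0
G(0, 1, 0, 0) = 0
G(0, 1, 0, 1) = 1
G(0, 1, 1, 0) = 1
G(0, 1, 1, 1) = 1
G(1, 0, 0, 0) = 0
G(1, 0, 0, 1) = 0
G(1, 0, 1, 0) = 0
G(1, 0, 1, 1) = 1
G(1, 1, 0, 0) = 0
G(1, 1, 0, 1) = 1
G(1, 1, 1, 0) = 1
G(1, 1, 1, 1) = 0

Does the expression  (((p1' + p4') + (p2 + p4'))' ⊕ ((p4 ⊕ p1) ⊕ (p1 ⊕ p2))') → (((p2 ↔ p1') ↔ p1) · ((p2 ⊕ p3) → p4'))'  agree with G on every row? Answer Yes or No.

No

Evaluate (((p1' + p4') + (p2 + p4'))' ⊕ ((p4 ⊕ p1) ⊕ (p1 ⊕ p2))') → (((p2 ↔ p1') ↔ p1) · ((p2 ⊕ p3) → p4'))' on each row and compare to G:
  p1=0, p2=0, p3=0, p4=0: formula gives 0, G = 0 ✓
  p1=0, p2=0, p3=0, p4=1: formula gives 1, G = 1 ✓
  p1=0, p2=0, p3=1, p4=0: formula gives 0, G = 0 ✓
  p1=0, p2=0, p3=1, p4=1: formula gives 1, but G = 0 ✗
Since they disagree at (0,0,1,1), the expression is not a correct formula for G.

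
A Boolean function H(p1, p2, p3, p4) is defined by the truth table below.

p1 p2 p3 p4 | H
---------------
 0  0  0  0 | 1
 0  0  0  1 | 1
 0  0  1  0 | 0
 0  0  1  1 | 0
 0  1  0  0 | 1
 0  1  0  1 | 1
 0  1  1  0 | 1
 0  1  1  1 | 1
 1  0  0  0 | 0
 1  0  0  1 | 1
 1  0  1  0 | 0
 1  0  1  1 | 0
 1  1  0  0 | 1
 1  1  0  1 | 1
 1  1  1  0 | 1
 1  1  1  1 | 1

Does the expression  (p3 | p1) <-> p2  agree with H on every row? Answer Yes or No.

No

Test each input against both H and the formula:
  p1=0, p2=0, p3=0, p4=0: formula gives 1, H = 1 ✓
  p1=0, p2=0, p3=0, p4=1: formula gives 1, H = 1 ✓
  p1=0, p2=0, p3=1, p4=0: formula gives 0, H = 0 ✓
  p1=0, p2=0, p3=1, p4=1: formula gives 0, H = 0 ✓
  p1=0, p2=1, p3=0, p4=0: formula gives 0, but H = 1 ✗
Row (0,1,0,0) is a counterexample, so the formula is not equivalent to H.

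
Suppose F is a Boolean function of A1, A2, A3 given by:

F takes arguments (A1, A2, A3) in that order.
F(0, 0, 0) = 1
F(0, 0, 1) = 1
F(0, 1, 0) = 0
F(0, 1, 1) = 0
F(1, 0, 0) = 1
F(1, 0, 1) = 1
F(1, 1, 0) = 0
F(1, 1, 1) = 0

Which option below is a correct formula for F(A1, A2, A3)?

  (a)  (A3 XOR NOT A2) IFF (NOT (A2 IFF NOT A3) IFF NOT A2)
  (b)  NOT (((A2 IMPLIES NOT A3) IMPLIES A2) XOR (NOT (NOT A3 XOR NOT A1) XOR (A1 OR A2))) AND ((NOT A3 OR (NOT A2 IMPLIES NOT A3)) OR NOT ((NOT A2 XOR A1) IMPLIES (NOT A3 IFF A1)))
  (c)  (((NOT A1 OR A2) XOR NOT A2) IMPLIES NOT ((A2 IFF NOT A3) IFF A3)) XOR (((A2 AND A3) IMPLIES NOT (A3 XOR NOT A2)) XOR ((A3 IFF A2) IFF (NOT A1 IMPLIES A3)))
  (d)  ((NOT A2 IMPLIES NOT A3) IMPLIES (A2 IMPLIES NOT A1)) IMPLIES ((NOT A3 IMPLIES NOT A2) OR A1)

(b): at (0,0,0) it gives 0, but F = 1 — eliminated.
(c): at (0,0,0) it gives 0, but F = 1 — eliminated.
(d): at (0,1,1) it gives 1, but F = 0 — eliminated.
Only (a) survives; checking it on all 8 rows confirms it matches F.

a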